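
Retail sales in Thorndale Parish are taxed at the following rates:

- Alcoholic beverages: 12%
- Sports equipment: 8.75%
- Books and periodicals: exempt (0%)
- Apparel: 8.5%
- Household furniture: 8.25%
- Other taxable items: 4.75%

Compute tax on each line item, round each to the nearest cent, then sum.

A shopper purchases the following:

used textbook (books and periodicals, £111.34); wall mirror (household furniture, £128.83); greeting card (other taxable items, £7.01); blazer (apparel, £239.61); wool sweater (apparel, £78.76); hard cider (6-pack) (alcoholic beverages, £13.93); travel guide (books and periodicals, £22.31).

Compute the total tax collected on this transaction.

Used textbook £111.34: books and periodicals → 0% → £0.00
Wall mirror £128.83: household furniture → 8.25% → £10.63
Greeting card £7.01: other taxable items → 4.75% → £0.33
Blazer £239.61: apparel → 8.5% → £20.37
Wool sweater £78.76: apparel → 8.5% → £6.69
Hard cider (6-pack) £13.93: alcoholic beverages → 12% → £1.67
Travel guide £22.31: books and periodicals → 0% → £0.00
Total tax = £10.63 + £0.33 + £20.37 + £6.69 + £1.67 = £39.69

£39.69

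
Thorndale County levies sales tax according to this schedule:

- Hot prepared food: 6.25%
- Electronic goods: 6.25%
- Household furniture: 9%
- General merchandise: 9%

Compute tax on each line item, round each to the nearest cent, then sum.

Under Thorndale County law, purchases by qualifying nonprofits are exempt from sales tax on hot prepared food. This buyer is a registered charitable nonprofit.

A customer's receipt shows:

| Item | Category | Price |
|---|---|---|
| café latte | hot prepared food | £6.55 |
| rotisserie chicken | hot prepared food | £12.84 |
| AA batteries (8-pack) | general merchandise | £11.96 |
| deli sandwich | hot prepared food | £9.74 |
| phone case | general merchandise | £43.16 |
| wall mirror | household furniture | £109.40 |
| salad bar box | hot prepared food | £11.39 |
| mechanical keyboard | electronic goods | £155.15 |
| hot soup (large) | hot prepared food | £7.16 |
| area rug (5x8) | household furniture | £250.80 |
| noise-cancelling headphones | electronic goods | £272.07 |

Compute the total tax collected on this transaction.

Café latte £6.55: hot prepared food, buyer-exempt → 0% → £0.00
Rotisserie chicken £12.84: hot prepared food, buyer-exempt → 0% → £0.00
AA batteries (8-pack) £11.96: general merchandise → 9% → £1.08
Deli sandwich £9.74: hot prepared food, buyer-exempt → 0% → £0.00
Phone case £43.16: general merchandise → 9% → £3.88
Wall mirror £109.40: household furniture → 9% → £9.85
Salad bar box £11.39: hot prepared food, buyer-exempt → 0% → £0.00
Mechanical keyboard £155.15: electronic goods → 6.25% → £9.70
Hot soup (large) £7.16: hot prepared food, buyer-exempt → 0% → £0.00
Area rug (5x8) £250.80: household furniture → 9% → £22.57
Noise-cancelling headphones £272.07: electronic goods → 6.25% → £17.00
Total tax = £1.08 + £3.88 + £9.85 + £9.70 + £22.57 + £17.00 = £64.08

£64.08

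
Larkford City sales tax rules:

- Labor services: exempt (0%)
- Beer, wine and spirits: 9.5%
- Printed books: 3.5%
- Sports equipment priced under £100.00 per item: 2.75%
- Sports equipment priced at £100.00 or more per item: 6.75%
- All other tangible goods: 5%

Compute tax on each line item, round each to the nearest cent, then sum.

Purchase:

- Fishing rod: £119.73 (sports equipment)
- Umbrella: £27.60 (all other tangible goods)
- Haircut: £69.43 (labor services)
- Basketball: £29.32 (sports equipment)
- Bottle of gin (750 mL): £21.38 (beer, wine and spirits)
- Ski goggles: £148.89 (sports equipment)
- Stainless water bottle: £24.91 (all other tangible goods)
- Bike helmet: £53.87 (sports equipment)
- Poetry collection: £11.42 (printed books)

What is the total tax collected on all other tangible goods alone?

£2.63

Umbrella £27.60: all other tangible goods → 5% → £1.38
Stainless water bottle £24.91: all other tangible goods → 5% → £1.25
Tax on all other tangible goods = £1.38 + £1.25 = £2.63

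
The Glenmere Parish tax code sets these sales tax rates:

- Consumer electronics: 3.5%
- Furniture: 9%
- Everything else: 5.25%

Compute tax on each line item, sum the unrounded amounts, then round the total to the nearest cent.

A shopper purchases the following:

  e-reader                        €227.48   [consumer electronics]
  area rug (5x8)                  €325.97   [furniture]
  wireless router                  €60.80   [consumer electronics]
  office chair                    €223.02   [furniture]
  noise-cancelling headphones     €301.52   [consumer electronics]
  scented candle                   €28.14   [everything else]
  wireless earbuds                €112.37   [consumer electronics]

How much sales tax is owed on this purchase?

€75.46

E-reader €227.48: consumer electronics → 3.5% → €7.9618
Area rug (5x8) €325.97: furniture → 9% → €29.3373
Wireless router €60.80: consumer electronics → 3.5% → €2.128
Office chair €223.02: furniture → 9% → €20.0718
Noise-cancelling headphones €301.52: consumer electronics → 3.5% → €10.5532
Scented candle €28.14: everything else → 5.25% → €1.47735
Wireless earbuds €112.37: consumer electronics → 3.5% → €3.93295
Unrounded tax sum = €75.4624 → €75.46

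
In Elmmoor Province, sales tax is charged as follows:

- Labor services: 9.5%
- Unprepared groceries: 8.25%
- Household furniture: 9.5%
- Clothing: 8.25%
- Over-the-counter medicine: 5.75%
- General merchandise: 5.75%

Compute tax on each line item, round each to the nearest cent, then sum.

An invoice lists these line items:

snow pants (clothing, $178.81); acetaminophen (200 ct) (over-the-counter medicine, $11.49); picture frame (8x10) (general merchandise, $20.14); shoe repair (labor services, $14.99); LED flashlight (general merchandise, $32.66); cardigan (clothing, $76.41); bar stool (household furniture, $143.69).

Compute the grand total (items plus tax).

Snow pants $178.81: clothing → 8.25% → $14.75
Acetaminophen (200 ct) $11.49: over-the-counter medicine → 5.75% → $0.66
Picture frame (8x10) $20.14: general merchandise → 5.75% → $1.16
Shoe repair $14.99: labor services → 9.5% → $1.42
LED flashlight $32.66: general merchandise → 5.75% → $1.88
Cardigan $76.41: clothing → 8.25% → $6.30
Bar stool $143.69: household furniture → 9.5% → $13.65
Subtotal = $478.19; tax = $39.82; total due = $518.01

$518.01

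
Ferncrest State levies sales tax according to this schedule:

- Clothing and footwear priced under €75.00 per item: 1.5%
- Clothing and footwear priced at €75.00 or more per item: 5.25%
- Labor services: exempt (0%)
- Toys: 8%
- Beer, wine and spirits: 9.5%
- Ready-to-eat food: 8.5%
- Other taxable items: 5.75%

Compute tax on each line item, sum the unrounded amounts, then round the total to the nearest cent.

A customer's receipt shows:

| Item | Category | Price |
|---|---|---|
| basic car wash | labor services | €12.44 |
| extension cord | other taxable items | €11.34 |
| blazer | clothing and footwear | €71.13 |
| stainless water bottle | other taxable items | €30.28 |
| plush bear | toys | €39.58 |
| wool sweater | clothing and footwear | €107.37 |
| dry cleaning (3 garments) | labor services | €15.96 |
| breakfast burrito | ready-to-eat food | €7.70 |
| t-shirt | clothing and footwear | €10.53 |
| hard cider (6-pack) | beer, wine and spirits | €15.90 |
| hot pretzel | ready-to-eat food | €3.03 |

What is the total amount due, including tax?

€340.10

Basic car wash €12.44: labor services → 0% → €0.00
Extension cord €11.34: other taxable items → 5.75% → €0.65205
Blazer €71.13: clothing and footwear, under €75.00 → 1.5% → €1.06695
Stainless water bottle €30.28: other taxable items → 5.75% → €1.7411
Plush bear €39.58: toys → 8% → €3.1664
Wool sweater €107.37: clothing and footwear, €75.00 or more → 5.25% → €5.636925
Dry cleaning (3 garments) €15.96: labor services → 0% → €0.00
Breakfast burrito €7.70: ready-to-eat food → 8.5% → €0.6545
T-shirt €10.53: clothing and footwear, under €75.00 → 1.5% → €0.15795
Hard cider (6-pack) €15.90: beer, wine and spirits → 9.5% → €1.5105
Hot pretzel €3.03: ready-to-eat food → 8.5% → €0.25755
Subtotal = €325.26; unrounded tax = €14.843925 → €14.84; total due = €340.10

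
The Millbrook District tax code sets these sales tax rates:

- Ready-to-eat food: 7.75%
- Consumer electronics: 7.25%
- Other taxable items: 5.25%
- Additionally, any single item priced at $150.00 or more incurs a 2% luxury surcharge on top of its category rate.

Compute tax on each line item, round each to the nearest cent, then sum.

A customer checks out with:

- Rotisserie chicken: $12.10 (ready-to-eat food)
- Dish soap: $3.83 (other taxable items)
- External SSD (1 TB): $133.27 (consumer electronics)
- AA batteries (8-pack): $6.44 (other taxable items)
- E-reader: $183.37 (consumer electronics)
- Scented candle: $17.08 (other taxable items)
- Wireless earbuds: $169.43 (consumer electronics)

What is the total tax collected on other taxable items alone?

$1.44

Dish soap $3.83: other taxable items → 5.25% → $0.20
AA batteries (8-pack) $6.44: other taxable items → 5.25% → $0.34
Scented candle $17.08: other taxable items → 5.25% → $0.90
Tax on other taxable items = $0.20 + $0.34 + $0.90 = $1.44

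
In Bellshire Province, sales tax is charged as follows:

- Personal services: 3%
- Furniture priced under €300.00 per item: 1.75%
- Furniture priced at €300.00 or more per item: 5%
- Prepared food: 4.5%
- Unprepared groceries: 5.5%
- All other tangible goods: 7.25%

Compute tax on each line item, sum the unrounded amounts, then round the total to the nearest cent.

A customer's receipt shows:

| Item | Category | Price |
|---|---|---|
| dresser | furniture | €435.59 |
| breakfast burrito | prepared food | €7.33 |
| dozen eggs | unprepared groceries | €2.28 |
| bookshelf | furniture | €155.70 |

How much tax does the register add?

Dresser €435.59: furniture, €300.00 or more → 5% → €21.7795
Breakfast burrito €7.33: prepared food → 4.5% → €0.32985
Dozen eggs €2.28: unprepared groceries → 5.5% → €0.1254
Bookshelf €155.70: furniture, under €300.00 → 1.75% → €2.72475
Unrounded tax sum = €24.9595 → €24.96

€24.96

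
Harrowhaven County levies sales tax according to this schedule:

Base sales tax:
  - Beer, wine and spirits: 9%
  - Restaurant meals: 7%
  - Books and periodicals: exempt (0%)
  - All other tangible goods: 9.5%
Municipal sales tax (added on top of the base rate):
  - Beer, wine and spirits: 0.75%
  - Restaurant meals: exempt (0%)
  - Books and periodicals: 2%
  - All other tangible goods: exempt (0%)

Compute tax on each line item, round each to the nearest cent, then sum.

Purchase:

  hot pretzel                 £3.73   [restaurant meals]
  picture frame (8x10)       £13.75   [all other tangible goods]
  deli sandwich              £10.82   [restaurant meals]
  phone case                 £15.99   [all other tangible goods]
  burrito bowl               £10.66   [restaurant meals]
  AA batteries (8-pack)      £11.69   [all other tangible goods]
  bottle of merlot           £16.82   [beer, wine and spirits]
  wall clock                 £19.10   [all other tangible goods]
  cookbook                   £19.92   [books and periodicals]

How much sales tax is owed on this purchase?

£9.56

Hot pretzel £3.73: restaurant meals → 7% + 0% municipal = 7% → £0.26
Picture frame (8x10) £13.75: all other tangible goods → 9.5% + 0% municipal = 9.5% → £1.31
Deli sandwich £10.82: restaurant meals → 7% + 0% municipal = 7% → £0.76
Phone case £15.99: all other tangible goods → 9.5% + 0% municipal = 9.5% → £1.52
Burrito bowl £10.66: restaurant meals → 7% + 0% municipal = 7% → £0.75
AA batteries (8-pack) £11.69: all other tangible goods → 9.5% + 0% municipal = 9.5% → £1.11
Bottle of merlot £16.82: beer, wine and spirits → 9% + 0.75% municipal = 9.75% → £1.64
Wall clock £19.10: all other tangible goods → 9.5% + 0% municipal = 9.5% → £1.81
Cookbook £19.92: books and periodicals → 0% + 2% municipal = 2% → £0.40
Total tax = £0.26 + £1.31 + £0.76 + £1.52 + £0.75 + £1.11 + £1.64 + £1.81 + £0.40 = £9.56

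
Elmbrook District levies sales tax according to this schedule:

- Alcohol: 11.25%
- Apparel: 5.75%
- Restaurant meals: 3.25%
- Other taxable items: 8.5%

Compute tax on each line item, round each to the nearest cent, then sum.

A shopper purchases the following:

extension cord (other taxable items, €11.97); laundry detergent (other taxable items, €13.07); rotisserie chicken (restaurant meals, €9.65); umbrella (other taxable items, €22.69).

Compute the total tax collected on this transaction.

Extension cord €11.97: other taxable items → 8.5% → €1.02
Laundry detergent €13.07: other taxable items → 8.5% → €1.11
Rotisserie chicken €9.65: restaurant meals → 3.25% → €0.31
Umbrella €22.69: other taxable items → 8.5% → €1.93
Total tax = €1.02 + €1.11 + €0.31 + €1.93 = €4.37

€4.37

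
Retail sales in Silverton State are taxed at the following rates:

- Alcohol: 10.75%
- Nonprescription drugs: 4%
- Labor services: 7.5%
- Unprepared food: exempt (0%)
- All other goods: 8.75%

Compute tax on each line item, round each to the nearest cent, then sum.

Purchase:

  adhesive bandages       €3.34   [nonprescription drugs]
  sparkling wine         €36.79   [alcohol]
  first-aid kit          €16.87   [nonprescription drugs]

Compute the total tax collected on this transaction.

Adhesive bandages €3.34: nonprescription drugs → 4% → €0.13
Sparkling wine €36.79: alcohol → 10.75% → €3.95
First-aid kit €16.87: nonprescription drugs → 4% → €0.67
Total tax = €0.13 + €3.95 + €0.67 = €4.75

€4.75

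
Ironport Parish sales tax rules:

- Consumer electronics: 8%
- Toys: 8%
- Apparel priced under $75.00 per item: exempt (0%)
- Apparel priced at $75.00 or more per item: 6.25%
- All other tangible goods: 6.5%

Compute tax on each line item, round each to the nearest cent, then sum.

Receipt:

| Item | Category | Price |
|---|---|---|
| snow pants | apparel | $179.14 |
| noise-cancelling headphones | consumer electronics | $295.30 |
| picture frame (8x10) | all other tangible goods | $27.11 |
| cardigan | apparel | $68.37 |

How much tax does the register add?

$36.58

Snow pants $179.14: apparel, $75.00 or more → 6.25% → $11.20
Noise-cancelling headphones $295.30: consumer electronics → 8% → $23.62
Picture frame (8x10) $27.11: all other tangible goods → 6.5% → $1.76
Cardigan $68.37: apparel, under $75.00 → 0% → $0.00
Total tax = $11.20 + $23.62 + $1.76 = $36.58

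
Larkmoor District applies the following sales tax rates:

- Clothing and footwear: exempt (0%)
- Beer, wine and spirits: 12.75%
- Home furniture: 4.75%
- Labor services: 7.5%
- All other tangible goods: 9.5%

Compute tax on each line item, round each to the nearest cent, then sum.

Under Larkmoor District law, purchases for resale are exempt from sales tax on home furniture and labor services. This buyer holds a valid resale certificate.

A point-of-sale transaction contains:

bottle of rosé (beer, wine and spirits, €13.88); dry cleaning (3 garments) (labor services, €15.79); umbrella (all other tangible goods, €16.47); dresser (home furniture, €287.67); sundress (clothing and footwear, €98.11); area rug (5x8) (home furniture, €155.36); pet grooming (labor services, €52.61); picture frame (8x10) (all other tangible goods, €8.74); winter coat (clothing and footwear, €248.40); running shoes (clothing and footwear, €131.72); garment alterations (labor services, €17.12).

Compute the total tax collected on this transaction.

€4.16

Bottle of rosé €13.88: beer, wine and spirits → 12.75% → €1.77
Dry cleaning (3 garments) €15.79: labor services, buyer-exempt → 0% → €0.00
Umbrella €16.47: all other tangible goods → 9.5% → €1.56
Dresser €287.67: home furniture, buyer-exempt → 0% → €0.00
Sundress €98.11: clothing and footwear → 0% → €0.00
Area rug (5x8) €155.36: home furniture, buyer-exempt → 0% → €0.00
Pet grooming €52.61: labor services, buyer-exempt → 0% → €0.00
Picture frame (8x10) €8.74: all other tangible goods → 9.5% → €0.83
Winter coat €248.40: clothing and footwear → 0% → €0.00
Running shoes €131.72: clothing and footwear → 0% → €0.00
Garment alterations €17.12: labor services, buyer-exempt → 0% → €0.00
Total tax = €1.77 + €1.56 + €0.83 = €4.16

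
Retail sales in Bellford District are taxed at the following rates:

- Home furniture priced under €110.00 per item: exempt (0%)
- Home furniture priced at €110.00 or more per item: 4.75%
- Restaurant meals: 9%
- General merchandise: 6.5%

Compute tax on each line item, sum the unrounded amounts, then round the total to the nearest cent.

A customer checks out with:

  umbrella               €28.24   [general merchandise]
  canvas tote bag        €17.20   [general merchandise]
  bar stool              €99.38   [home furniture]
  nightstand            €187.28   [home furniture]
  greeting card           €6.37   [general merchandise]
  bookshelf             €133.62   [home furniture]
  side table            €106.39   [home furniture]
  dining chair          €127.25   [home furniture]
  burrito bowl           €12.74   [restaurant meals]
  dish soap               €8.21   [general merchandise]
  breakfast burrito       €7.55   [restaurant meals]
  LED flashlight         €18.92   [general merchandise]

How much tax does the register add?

€28.24

Umbrella €28.24: general merchandise → 6.5% → €1.8356
Canvas tote bag €17.20: general merchandise → 6.5% → €1.118
Bar stool €99.38: home furniture, under €110.00 → 0% → €0.00
Nightstand €187.28: home furniture, €110.00 or more → 4.75% → €8.8958
Greeting card €6.37: general merchandise → 6.5% → €0.41405
Bookshelf €133.62: home furniture, €110.00 or more → 4.75% → €6.34695
Side table €106.39: home furniture, under €110.00 → 0% → €0.00
Dining chair €127.25: home furniture, €110.00 or more → 4.75% → €6.044375
Burrito bowl €12.74: restaurant meals → 9% → €1.1466
Dish soap €8.21: general merchandise → 6.5% → €0.53365
Breakfast burrito €7.55: restaurant meals → 9% → €0.6795
LED flashlight €18.92: general merchandise → 6.5% → €1.2298
Unrounded tax sum = €28.244325 → €28.24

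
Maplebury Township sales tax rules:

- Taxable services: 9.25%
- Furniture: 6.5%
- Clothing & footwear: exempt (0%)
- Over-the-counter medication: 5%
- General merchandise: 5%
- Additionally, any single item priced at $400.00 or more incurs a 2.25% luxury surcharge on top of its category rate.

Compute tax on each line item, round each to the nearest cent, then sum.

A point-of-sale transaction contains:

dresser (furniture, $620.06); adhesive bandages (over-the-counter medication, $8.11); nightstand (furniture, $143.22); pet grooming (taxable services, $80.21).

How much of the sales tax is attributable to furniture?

Dresser $620.06: furniture → 6.5% + 2.25% surcharge = 8.75% → $54.26
Nightstand $143.22: furniture → 6.5% → $9.31
Tax on furniture = $54.26 + $9.31 = $63.57

$63.57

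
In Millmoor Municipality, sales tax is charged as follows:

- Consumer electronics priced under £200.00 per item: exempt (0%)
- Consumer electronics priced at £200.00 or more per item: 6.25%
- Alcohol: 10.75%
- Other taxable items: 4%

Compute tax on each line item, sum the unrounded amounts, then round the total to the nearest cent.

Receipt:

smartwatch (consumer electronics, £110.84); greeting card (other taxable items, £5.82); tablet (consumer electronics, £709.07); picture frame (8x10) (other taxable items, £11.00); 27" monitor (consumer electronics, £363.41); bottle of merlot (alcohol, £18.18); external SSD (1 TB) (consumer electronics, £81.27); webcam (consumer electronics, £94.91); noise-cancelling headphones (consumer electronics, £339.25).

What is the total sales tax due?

Smartwatch £110.84: consumer electronics, under £200.00 → 0% → £0.00
Greeting card £5.82: other taxable items → 4% → £0.2328
Tablet £709.07: consumer electronics, £200.00 or more → 6.25% → £44.316875
Picture frame (8x10) £11.00: other taxable items → 4% → £0.44
27" monitor £363.41: consumer electronics, £200.00 or more → 6.25% → £22.713125
Bottle of merlot £18.18: alcohol → 10.75% → £1.95435
External SSD (1 TB) £81.27: consumer electronics, under £200.00 → 0% → £0.00
Webcam £94.91: consumer electronics, under £200.00 → 0% → £0.00
Noise-cancelling headphones £339.25: consumer electronics, £200.00 or more → 6.25% → £21.203125
Unrounded tax sum = £90.860275 → £90.86

£90.86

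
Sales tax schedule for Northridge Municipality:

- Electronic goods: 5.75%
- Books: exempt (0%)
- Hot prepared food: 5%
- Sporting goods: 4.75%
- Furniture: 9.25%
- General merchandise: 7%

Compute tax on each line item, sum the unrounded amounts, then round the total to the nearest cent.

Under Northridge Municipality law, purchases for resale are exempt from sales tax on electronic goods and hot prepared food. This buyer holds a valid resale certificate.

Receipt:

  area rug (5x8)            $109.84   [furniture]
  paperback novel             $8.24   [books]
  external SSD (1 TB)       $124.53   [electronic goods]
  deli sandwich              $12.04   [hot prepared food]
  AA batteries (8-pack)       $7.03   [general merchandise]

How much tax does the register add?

Area rug (5x8) $109.84: furniture → 9.25% → $10.1602
Paperback novel $8.24: books → 0% → $0.00
External SSD (1 TB) $124.53: electronic goods, buyer-exempt → 0% → $0.00
Deli sandwich $12.04: hot prepared food, buyer-exempt → 0% → $0.00
AA batteries (8-pack) $7.03: general merchandise → 7% → $0.4921
Unrounded tax sum = $10.6523 → $10.65

$10.65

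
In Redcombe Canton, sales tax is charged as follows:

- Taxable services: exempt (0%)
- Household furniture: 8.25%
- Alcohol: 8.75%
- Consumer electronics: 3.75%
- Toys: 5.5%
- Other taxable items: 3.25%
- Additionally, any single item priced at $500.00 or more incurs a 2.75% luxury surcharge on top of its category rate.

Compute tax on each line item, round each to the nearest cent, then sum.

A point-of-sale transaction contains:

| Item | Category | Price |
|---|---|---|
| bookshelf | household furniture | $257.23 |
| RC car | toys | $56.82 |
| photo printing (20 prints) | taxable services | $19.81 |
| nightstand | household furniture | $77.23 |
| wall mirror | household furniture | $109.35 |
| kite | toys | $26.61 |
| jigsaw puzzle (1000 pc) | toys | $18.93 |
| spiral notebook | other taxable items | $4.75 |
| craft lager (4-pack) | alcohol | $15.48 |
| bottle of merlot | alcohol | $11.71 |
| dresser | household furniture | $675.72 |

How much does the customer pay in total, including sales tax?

Bookshelf $257.23: household furniture → 8.25% → $21.22
RC car $56.82: toys → 5.5% → $3.13
Photo printing (20 prints) $19.81: taxable services → 0% → $0.00
Nightstand $77.23: household furniture → 8.25% → $6.37
Wall mirror $109.35: household furniture → 8.25% → $9.02
Kite $26.61: toys → 5.5% → $1.46
Jigsaw puzzle (1000 pc) $18.93: toys → 5.5% → $1.04
Spiral notebook $4.75: other taxable items → 3.25% → $0.15
Craft lager (4-pack) $15.48: alcohol → 8.75% → $1.35
Bottle of merlot $11.71: alcohol → 8.75% → $1.02
Dresser $675.72: household furniture → 8.25% + 2.75% surcharge = 11% → $74.33
Subtotal = $1273.64; tax = $119.09; total due = $1392.73

$1392.73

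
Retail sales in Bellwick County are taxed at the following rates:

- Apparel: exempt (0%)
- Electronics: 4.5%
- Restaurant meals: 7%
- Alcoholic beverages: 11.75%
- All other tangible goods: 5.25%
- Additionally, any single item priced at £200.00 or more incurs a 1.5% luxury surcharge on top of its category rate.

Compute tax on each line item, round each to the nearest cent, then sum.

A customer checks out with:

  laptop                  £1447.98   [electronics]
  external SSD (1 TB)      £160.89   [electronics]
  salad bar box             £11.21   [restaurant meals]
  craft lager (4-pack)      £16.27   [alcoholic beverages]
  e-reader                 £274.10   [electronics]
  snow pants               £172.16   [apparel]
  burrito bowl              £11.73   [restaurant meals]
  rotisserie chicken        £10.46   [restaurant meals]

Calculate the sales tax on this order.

Laptop £1447.98: electronics → 4.5% + 1.5% surcharge = 6% → £86.88
External SSD (1 TB) £160.89: electronics → 4.5% → £7.24
Salad bar box £11.21: restaurant meals → 7% → £0.78
Craft lager (4-pack) £16.27: alcoholic beverages → 11.75% → £1.91
E-reader £274.10: electronics → 4.5% + 1.5% surcharge = 6% → £16.45
Snow pants £172.16: apparel → 0% → £0.00
Burrito bowl £11.73: restaurant meals → 7% → £0.82
Rotisserie chicken £10.46: restaurant meals → 7% → £0.73
Total tax = £86.88 + £7.24 + £0.78 + £1.91 + £16.45 + £0.82 + £0.73 = £114.81

£114.81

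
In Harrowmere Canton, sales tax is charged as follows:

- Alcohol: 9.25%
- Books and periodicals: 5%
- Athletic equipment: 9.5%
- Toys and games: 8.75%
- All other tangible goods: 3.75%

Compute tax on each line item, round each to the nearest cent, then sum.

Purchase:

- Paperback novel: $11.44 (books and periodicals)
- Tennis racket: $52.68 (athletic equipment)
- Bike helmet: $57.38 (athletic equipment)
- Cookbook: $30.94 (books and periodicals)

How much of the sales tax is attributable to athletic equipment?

Tennis racket $52.68: athletic equipment → 9.5% → $5.00
Bike helmet $57.38: athletic equipment → 9.5% → $5.45
Tax on athletic equipment = $5.00 + $5.45 = $10.45

$10.45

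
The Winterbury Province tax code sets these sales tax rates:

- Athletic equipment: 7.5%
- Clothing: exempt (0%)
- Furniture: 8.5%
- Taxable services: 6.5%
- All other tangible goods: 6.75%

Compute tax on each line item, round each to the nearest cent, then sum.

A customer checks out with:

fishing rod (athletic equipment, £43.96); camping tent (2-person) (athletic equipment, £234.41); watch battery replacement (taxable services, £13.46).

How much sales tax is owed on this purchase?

£21.75

Fishing rod £43.96: athletic equipment → 7.5% → £3.30
Camping tent (2-person) £234.41: athletic equipment → 7.5% → £17.58
Watch battery replacement £13.46: taxable services → 6.5% → £0.87
Total tax = £3.30 + £17.58 + £0.87 = £21.75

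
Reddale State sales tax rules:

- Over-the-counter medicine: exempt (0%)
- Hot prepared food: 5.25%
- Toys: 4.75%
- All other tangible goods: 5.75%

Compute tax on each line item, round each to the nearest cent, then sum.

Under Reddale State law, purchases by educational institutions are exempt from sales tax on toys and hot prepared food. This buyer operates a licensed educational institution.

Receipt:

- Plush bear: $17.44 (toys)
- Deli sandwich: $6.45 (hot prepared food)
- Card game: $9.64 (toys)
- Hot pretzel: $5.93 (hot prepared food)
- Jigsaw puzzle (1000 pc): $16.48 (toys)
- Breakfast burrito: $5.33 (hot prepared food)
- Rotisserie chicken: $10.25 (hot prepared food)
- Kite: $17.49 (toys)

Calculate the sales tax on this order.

Plush bear $17.44: toys, buyer-exempt → 0% → $0.00
Deli sandwich $6.45: hot prepared food, buyer-exempt → 0% → $0.00
Card game $9.64: toys, buyer-exempt → 0% → $0.00
Hot pretzel $5.93: hot prepared food, buyer-exempt → 0% → $0.00
Jigsaw puzzle (1000 pc) $16.48: toys, buyer-exempt → 0% → $0.00
Breakfast burrito $5.33: hot prepared food, buyer-exempt → 0% → $0.00
Rotisserie chicken $10.25: hot prepared food, buyer-exempt → 0% → $0.00
Kite $17.49: toys, buyer-exempt → 0% → $0.00
Total tax = $0.00

$0.00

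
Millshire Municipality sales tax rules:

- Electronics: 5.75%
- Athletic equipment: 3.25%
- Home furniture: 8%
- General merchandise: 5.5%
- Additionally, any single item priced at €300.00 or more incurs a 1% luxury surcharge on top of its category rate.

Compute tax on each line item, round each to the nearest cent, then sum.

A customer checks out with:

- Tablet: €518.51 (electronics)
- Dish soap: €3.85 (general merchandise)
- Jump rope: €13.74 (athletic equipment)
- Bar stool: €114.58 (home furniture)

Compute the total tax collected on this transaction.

€44.83

Tablet €518.51: electronics → 5.75% + 1% surcharge = 6.75% → €35.00
Dish soap €3.85: general merchandise → 5.5% → €0.21
Jump rope €13.74: athletic equipment → 3.25% → €0.45
Bar stool €114.58: home furniture → 8% → €9.17
Total tax = €35.00 + €0.21 + €0.45 + €9.17 = €44.83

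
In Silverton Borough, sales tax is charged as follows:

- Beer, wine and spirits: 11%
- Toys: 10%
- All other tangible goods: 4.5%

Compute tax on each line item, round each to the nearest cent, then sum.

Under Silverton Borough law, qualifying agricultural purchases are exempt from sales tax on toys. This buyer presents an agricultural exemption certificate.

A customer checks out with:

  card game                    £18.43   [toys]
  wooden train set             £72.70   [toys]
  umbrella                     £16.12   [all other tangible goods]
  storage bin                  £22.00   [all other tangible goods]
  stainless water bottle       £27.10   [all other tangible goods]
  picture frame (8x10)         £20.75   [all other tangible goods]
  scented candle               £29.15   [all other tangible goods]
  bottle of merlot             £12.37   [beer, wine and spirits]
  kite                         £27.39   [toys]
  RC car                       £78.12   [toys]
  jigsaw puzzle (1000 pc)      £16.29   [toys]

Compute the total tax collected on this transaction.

Card game £18.43: toys, buyer-exempt → 0% → £0.00
Wooden train set £72.70: toys, buyer-exempt → 0% → £0.00
Umbrella £16.12: all other tangible goods → 4.5% → £0.73
Storage bin £22.00: all other tangible goods → 4.5% → £0.99
Stainless water bottle £27.10: all other tangible goods → 4.5% → £1.22
Picture frame (8x10) £20.75: all other tangible goods → 4.5% → £0.93
Scented candle £29.15: all other tangible goods → 4.5% → £1.31
Bottle of merlot £12.37: beer, wine and spirits → 11% → £1.36
Kite £27.39: toys, buyer-exempt → 0% → £0.00
RC car £78.12: toys, buyer-exempt → 0% → £0.00
Jigsaw puzzle (1000 pc) £16.29: toys, buyer-exempt → 0% → £0.00
Total tax = £0.73 + £0.99 + £1.22 + £0.93 + £1.31 + £1.36 = £6.54

£6.54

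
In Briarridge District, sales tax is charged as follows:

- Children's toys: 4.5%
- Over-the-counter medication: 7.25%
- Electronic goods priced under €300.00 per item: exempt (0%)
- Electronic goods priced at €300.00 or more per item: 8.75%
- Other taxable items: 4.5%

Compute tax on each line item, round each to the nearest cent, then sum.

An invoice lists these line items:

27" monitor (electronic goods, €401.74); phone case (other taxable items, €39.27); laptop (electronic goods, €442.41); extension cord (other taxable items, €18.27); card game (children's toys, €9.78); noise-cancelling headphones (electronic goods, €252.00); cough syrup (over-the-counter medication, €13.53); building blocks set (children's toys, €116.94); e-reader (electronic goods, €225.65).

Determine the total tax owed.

€83.13

27" monitor €401.74: electronic goods, €300.00 or more → 8.75% → €35.15
Phone case €39.27: other taxable items → 4.5% → €1.77
Laptop €442.41: electronic goods, €300.00 or more → 8.75% → €38.71
Extension cord €18.27: other taxable items → 4.5% → €0.82
Card game €9.78: children's toys → 4.5% → €0.44
Noise-cancelling headphones €252.00: electronic goods, under €300.00 → 0% → €0.00
Cough syrup €13.53: over-the-counter medication → 7.25% → €0.98
Building blocks set €116.94: children's toys → 4.5% → €5.26
E-reader €225.65: electronic goods, under €300.00 → 0% → €0.00
Total tax = €35.15 + €1.77 + €38.71 + €0.82 + €0.44 + €0.98 + €5.26 = €83.13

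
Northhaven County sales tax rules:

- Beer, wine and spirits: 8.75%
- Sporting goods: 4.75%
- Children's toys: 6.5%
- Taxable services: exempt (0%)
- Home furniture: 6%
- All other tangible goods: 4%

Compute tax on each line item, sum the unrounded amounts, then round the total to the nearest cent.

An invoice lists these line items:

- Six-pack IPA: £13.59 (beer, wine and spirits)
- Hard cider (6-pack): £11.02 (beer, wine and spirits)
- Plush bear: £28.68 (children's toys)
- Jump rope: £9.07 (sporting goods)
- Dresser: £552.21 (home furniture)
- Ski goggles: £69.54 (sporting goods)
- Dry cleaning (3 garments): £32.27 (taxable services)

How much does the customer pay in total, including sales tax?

Six-pack IPA £13.59: beer, wine and spirits → 8.75% → £1.189125
Hard cider (6-pack) £11.02: beer, wine and spirits → 8.75% → £0.96425
Plush bear £28.68: children's toys → 6.5% → £1.8642
Jump rope £9.07: sporting goods → 4.75% → £0.430825
Dresser £552.21: home furniture → 6% → £33.1326
Ski goggles £69.54: sporting goods → 4.75% → £3.30315
Dry cleaning (3 garments) £32.27: taxable services → 0% → £0.00
Subtotal = £716.38; unrounded tax = £40.88415 → £40.88; total due = £757.26

£757.26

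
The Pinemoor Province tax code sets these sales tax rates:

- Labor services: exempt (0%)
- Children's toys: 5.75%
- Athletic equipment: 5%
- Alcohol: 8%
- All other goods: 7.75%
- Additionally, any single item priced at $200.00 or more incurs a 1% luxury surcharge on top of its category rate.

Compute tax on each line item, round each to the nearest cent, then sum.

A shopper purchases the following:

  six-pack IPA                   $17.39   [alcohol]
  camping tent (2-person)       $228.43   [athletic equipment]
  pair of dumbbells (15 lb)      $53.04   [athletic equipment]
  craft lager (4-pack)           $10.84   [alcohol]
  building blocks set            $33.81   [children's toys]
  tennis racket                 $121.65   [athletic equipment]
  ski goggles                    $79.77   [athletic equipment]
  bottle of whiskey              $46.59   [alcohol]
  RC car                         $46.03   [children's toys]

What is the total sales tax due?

Six-pack IPA $17.39: alcohol → 8% → $1.39
Camping tent (2-person) $228.43: athletic equipment → 5% + 1% surcharge = 6% → $13.71
Pair of dumbbells (15 lb) $53.04: athletic equipment → 5% → $2.65
Craft lager (4-pack) $10.84: alcohol → 8% → $0.87
Building blocks set $33.81: children's toys → 5.75% → $1.94
Tennis racket $121.65: athletic equipment → 5% → $6.08
Ski goggles $79.77: athletic equipment → 5% → $3.99
Bottle of whiskey $46.59: alcohol → 8% → $3.73
RC car $46.03: children's toys → 5.75% → $2.65
Total tax = $1.39 + $13.71 + $2.65 + $0.87 + $1.94 + $6.08 + $3.99 + $3.73 + $2.65 = $37.01

$37.01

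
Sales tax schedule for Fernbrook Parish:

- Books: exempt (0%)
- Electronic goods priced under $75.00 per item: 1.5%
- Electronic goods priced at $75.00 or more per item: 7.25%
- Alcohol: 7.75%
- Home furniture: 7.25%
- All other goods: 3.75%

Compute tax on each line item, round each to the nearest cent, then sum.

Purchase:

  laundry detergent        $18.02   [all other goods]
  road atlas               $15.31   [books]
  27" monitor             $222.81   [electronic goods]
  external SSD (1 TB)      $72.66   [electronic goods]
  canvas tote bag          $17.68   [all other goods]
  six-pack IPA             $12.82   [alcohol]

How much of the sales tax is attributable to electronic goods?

27" monitor $222.81: electronic goods, $75.00 or more → 7.25% → $16.15
External SSD (1 TB) $72.66: electronic goods, under $75.00 → 1.5% → $1.09
Tax on electronic goods = $16.15 + $1.09 = $17.24

$17.24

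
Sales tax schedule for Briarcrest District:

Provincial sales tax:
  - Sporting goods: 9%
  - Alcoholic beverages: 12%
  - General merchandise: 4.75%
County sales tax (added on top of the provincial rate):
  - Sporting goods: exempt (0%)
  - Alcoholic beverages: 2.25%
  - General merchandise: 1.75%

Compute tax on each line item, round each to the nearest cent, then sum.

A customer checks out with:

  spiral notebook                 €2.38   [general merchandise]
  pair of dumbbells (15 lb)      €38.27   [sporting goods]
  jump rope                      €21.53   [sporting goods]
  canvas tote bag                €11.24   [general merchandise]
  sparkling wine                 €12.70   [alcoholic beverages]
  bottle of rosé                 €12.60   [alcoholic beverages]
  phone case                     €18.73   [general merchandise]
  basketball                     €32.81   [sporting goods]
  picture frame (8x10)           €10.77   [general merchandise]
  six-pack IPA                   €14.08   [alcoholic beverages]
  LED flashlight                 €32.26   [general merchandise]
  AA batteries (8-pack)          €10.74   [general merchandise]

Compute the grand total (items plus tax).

€237.66

Spiral notebook €2.38: general merchandise → 4.75% + 1.75% county = 6.5% → €0.15
Pair of dumbbells (15 lb) €38.27: sporting goods → 9% + 0% county = 9% → €3.44
Jump rope €21.53: sporting goods → 9% + 0% county = 9% → €1.94
Canvas tote bag €11.24: general merchandise → 4.75% + 1.75% county = 6.5% → €0.73
Sparkling wine €12.70: alcoholic beverages → 12% + 2.25% county = 14.25% → €1.81
Bottle of rosé €12.60: alcoholic beverages → 12% + 2.25% county = 14.25% → €1.80
Phone case €18.73: general merchandise → 4.75% + 1.75% county = 6.5% → €1.22
Basketball €32.81: sporting goods → 9% + 0% county = 9% → €2.95
Picture frame (8x10) €10.77: general merchandise → 4.75% + 1.75% county = 6.5% → €0.70
Six-pack IPA €14.08: alcoholic beverages → 12% + 2.25% county = 14.25% → €2.01
LED flashlight €32.26: general merchandise → 4.75% + 1.75% county = 6.5% → €2.10
AA batteries (8-pack) €10.74: general merchandise → 4.75% + 1.75% county = 6.5% → €0.70
Subtotal = €218.11; tax = €19.55; total due = €237.66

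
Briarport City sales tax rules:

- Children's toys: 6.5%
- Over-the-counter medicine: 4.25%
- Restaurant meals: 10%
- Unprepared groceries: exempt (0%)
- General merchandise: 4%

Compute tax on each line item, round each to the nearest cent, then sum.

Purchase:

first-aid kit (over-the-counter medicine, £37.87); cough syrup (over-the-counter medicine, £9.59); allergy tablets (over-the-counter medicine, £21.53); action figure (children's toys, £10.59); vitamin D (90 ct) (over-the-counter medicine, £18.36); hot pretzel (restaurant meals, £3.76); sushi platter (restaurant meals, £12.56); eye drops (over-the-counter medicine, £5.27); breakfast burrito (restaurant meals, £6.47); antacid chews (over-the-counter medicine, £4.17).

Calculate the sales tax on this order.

£7.10

First-aid kit £37.87: over-the-counter medicine → 4.25% → £1.61
Cough syrup £9.59: over-the-counter medicine → 4.25% → £0.41
Allergy tablets £21.53: over-the-counter medicine → 4.25% → £0.92
Action figure £10.59: children's toys → 6.5% → £0.69
Vitamin D (90 ct) £18.36: over-the-counter medicine → 4.25% → £0.78
Hot pretzel £3.76: restaurant meals → 10% → £0.38
Sushi platter £12.56: restaurant meals → 10% → £1.26
Eye drops £5.27: over-the-counter medicine → 4.25% → £0.22
Breakfast burrito £6.47: restaurant meals → 10% → £0.65
Antacid chews £4.17: over-the-counter medicine → 4.25% → £0.18
Total tax = £1.61 + £0.41 + £0.92 + £0.69 + £0.78 + £0.38 + £1.26 + £0.22 + £0.65 + £0.18 = £7.10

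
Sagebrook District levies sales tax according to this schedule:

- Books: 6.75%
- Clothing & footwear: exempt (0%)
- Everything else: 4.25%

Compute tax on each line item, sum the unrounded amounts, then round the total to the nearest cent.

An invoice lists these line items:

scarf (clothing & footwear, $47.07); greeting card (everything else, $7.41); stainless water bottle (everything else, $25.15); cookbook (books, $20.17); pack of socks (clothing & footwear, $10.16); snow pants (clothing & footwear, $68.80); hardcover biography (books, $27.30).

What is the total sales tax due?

$4.59

Scarf $47.07: clothing & footwear → 0% → $0.00
Greeting card $7.41: everything else → 4.25% → $0.314925
Stainless water bottle $25.15: everything else → 4.25% → $1.068875
Cookbook $20.17: books → 6.75% → $1.361475
Pack of socks $10.16: clothing & footwear → 0% → $0.00
Snow pants $68.80: clothing & footwear → 0% → $0.00
Hardcover biography $27.30: books → 6.75% → $1.84275
Unrounded tax sum = $4.588025 → $4.59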